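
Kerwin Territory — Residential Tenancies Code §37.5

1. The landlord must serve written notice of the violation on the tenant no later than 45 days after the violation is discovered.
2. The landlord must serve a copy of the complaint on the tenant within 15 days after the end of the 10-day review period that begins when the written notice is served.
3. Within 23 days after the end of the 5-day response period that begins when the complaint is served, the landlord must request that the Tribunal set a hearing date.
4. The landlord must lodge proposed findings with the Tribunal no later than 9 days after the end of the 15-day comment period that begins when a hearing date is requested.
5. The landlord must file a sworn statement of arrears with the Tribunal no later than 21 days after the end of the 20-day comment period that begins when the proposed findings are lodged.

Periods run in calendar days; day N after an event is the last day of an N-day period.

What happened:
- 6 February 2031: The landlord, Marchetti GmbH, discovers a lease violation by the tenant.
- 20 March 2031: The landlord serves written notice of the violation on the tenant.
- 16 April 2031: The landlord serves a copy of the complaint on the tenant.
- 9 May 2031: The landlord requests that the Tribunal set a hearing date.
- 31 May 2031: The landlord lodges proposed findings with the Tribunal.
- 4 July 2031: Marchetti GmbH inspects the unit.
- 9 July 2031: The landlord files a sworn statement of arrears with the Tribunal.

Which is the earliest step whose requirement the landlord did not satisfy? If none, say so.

Step 2

(1) due by 6 February 2031 + 45 days = 23 March 2031; done 20 March 2031 — timely.
(2) due by 30 March 2031 + 15 days = 14 April 2031; 16 April 2031 misses that deadline by 2 days.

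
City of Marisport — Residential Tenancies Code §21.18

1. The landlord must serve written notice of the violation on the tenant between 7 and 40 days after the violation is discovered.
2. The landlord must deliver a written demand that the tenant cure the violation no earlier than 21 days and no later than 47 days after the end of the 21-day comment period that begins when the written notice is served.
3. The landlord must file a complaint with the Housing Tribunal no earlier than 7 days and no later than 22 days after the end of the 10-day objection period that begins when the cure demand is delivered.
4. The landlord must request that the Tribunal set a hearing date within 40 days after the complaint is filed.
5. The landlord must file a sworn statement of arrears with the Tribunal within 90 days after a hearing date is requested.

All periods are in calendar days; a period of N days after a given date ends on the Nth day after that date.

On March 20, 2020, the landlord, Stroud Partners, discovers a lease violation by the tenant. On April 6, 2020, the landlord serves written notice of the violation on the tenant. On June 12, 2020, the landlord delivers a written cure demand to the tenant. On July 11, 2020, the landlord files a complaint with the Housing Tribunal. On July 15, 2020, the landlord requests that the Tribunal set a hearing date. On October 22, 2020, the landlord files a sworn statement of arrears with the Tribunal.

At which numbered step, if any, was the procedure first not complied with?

Step 5

(1) the permitted window runs from March 20, 2020 + 7 = March 27, 2020 to March 20, 2020 + 40 = April 29, 2020; done April 6, 2020, which is between those dates.
(2) the permitted window runs from April 27, 2020 + 21 = May 18, 2020 to April 27, 2020 + 47 = June 13, 2020; done June 12, 2020 — within the window.
(3) the permitted window runs from June 22, 2020 + 7 = June 29, 2020 to June 22, 2020 + 22 = July 14, 2020; July 11, 2020 falls inside that range.
(4) due by July 11, 2020 + 40 days = August 20, 2020; July 15, 2020 is within that limit.
(5) due by July 15, 2020 + 90 days = October 13, 2020; done October 22, 2020 — 9 days late.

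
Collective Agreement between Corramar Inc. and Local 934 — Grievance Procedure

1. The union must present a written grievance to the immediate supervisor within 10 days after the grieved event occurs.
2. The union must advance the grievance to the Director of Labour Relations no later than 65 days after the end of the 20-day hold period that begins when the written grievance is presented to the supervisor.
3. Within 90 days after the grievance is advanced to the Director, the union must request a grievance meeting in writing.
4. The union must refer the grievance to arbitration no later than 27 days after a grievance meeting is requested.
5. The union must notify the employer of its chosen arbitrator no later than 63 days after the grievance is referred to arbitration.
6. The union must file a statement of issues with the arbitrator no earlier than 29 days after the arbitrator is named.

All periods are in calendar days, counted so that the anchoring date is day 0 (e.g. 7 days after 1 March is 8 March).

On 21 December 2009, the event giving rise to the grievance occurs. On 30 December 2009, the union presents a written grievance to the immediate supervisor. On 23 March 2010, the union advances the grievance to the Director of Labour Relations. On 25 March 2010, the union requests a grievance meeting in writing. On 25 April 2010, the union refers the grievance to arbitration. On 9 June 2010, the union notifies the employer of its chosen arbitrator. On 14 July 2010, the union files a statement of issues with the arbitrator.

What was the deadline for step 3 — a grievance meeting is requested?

21 June 2010

Step 3 runs from 23 March 2010, when the grievance is advanced to the Director. 90 days after 23 March 2010 is 21 June 2010.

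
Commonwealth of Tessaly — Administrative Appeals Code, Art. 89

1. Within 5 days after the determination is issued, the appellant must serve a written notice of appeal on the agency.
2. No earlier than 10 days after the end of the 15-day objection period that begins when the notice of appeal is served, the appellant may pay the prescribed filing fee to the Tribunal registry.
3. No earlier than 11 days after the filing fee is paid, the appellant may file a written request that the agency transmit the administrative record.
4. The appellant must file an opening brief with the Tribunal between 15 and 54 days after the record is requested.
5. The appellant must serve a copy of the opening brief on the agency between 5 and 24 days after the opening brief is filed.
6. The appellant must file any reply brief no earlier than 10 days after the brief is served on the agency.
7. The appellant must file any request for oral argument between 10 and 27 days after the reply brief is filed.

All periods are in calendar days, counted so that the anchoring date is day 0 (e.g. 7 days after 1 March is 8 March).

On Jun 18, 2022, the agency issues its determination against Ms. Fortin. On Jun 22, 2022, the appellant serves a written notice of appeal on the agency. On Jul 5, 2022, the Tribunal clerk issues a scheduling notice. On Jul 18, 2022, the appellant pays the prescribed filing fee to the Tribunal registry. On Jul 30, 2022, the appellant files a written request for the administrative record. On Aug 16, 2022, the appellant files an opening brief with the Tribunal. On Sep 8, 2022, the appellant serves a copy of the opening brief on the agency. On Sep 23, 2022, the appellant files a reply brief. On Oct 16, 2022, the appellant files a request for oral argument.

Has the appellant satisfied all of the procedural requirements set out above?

Step 1: 5 days after Jun 18, 2022 (when the determination is issued) is Jun 23, 2022; Jun 22, 2022 is within that limit.
Step 2: the earliest permitted date is 10 days after Jul 7, 2022 (end of the 15-day objection period, which began when the notice of appeal is served on Jun 22, 2022), i.e. Jul 17, 2022; Jul 18, 2022 is on or after that date.
Step 3: the earliest permitted date is 11 days after Jul 18, 2022 (when the filing fee is paid), i.e. Jul 29, 2022; done Jul 30, 2022 — permitted.
Step 4: the window is 15–54 days after Jul 30, 2022 (when the record is requested), so Aug 14, 2022 through Sep 22, 2022; done Aug 16, 2022 — within the window.
Step 5: the window is 5–24 days after Aug 16, 2022 (when the opening brief is filed), so Aug 21, 2022 through Sep 9, 2022; done Sep 8, 2022 — within the window.
Step 6: the earliest permitted date is 10 days after Sep 8, 2022 (when the brief is served on the agency), i.e. Sep 18, 2022; done Sep 23, 2022 — permitted.
Step 7: the window is 10–27 days after Sep 23, 2022 (when the reply brief is filed), so Oct 3, 2022 through Oct 20, 2022; Oct 16, 2022 falls inside that range.

Yes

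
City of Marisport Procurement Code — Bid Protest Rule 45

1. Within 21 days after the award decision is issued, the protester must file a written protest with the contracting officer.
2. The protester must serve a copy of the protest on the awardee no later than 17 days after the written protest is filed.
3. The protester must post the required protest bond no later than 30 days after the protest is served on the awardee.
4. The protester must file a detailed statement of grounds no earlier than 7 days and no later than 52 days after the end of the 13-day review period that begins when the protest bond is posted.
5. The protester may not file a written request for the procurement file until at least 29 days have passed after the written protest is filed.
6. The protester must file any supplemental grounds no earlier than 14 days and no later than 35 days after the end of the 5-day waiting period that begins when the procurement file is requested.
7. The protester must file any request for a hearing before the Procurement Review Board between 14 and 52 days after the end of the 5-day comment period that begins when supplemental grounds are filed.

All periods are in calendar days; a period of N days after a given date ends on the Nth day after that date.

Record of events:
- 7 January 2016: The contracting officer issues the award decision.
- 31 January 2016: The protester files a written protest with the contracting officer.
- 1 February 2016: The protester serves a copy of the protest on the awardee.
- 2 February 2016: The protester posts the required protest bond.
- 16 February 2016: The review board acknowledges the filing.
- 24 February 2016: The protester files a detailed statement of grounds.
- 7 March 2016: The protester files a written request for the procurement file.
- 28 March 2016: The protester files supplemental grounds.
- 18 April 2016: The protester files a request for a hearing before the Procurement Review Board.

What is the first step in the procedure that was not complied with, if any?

Step 1: 21 days after 7 January 2016 (when the award decision is issued) is 28 January 2016; done 31 January 2016 — 3 days late.

Step 1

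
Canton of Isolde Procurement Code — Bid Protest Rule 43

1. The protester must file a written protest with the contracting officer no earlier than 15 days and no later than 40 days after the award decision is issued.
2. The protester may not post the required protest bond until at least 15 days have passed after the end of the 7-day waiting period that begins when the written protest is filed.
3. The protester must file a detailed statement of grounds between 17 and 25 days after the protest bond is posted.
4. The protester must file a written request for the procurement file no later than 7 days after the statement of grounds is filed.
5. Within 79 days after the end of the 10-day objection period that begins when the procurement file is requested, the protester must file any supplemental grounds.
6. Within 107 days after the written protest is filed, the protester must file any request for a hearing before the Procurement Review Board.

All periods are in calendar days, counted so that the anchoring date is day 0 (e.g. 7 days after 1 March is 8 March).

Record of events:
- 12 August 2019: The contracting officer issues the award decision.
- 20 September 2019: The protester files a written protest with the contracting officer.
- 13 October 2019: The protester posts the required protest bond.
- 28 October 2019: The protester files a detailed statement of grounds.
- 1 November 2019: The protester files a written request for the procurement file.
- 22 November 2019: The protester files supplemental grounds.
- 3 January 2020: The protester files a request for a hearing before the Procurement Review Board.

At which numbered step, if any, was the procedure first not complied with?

Step 1 — 15 and 40 days from 12 August 2019 (when the award decision is issued) are 27 August 2019 and 21 September 2019 respectively; done 20 September 2019 — within the window.
Step 2 — must wait 15 days from 27 September 2019 (end of the 7-day waiting period, which began when the written protest is filed on 20 September 2019), so not before 12 October 2019; done 13 October 2019 — permitted.
Step 3 — 17 and 25 days from 13 October 2019 (when the protest bond is posted) are 30 October 2019 and 7 November 2019 respectively; done 28 October 2019 — 2 days before the window opened.

Step 3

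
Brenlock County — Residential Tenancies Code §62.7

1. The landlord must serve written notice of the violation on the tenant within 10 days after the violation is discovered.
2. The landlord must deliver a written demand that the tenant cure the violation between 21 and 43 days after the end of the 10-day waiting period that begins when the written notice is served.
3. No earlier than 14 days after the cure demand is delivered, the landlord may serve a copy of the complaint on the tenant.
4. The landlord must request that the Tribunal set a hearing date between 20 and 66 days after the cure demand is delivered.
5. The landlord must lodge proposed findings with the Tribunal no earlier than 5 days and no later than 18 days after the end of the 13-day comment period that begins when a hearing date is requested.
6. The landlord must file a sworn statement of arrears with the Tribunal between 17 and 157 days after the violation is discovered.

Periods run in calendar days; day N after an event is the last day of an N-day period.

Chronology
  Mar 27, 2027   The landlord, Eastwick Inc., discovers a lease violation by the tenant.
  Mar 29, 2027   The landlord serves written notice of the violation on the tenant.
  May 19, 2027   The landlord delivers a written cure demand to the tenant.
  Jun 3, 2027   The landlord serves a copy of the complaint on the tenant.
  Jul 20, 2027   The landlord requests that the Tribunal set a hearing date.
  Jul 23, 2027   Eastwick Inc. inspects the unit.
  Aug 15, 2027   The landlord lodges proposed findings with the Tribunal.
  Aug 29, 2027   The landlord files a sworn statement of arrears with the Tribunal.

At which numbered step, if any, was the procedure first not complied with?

None — every step was satisfied

Step 1 — counting 10 days from Mar 27, 2027 (when the violation is discovered) gives a deadline of Apr 6, 2027; done Mar 29, 2027 — timely.
Step 2 — 21 and 43 days from Apr 8, 2027 (end of the 10-day waiting period, which began when the written notice is served on Mar 29, 2027) are Apr 29, 2027 and May 21, 2027 respectively; May 19, 2027 falls inside that range.
Step 3 — must wait 14 days from May 19, 2027 (when the cure demand is delivered), so not before Jun 2, 2027; Jun 3, 2027 is on or after that date.
Step 4 — 20 and 66 days from May 19, 2027 (when the cure demand is delivered) are Jun 8, 2027 and Jul 24, 2027 respectively; Jul 20, 2027 falls inside that range.
Step 5 — 5 and 18 days from Aug 2, 2027 (end of the 13-day comment period, which began when a hearing date is requested on Jul 20, 2027) are Aug 7, 2027 and Aug 20, 2027 respectively; Aug 15, 2027 falls inside that range.
Step 6 — 17 and 157 days from Mar 27, 2027 (when the violation is discovered) are Apr 13, 2027 and Aug 31, 2027 respectively; Aug 29, 2027 falls inside that range.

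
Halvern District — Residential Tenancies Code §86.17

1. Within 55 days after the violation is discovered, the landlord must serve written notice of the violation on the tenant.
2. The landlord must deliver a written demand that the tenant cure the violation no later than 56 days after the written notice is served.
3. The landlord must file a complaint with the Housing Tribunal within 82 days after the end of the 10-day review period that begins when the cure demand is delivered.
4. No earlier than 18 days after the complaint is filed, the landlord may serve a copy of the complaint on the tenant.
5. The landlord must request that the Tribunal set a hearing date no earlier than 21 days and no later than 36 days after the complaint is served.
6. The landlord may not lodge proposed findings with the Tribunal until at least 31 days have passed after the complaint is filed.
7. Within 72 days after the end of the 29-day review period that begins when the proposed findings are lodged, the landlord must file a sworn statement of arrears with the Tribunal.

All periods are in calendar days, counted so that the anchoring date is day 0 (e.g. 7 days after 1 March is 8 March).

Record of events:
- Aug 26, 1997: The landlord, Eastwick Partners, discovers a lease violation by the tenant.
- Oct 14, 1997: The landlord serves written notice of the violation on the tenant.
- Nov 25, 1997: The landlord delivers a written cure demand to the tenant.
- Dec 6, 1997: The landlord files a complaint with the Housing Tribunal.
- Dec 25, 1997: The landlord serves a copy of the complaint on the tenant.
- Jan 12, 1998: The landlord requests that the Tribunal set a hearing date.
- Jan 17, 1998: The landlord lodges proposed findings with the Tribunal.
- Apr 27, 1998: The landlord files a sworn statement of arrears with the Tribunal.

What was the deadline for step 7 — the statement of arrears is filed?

Apr 28, 1998

The proposed findings are lodged on Jan 17, 1998; the 29-day review period therefore ends Feb 15, 1998, and step 7 runs from that date. 72 days after Feb 15, 1998 is Apr 28, 1998.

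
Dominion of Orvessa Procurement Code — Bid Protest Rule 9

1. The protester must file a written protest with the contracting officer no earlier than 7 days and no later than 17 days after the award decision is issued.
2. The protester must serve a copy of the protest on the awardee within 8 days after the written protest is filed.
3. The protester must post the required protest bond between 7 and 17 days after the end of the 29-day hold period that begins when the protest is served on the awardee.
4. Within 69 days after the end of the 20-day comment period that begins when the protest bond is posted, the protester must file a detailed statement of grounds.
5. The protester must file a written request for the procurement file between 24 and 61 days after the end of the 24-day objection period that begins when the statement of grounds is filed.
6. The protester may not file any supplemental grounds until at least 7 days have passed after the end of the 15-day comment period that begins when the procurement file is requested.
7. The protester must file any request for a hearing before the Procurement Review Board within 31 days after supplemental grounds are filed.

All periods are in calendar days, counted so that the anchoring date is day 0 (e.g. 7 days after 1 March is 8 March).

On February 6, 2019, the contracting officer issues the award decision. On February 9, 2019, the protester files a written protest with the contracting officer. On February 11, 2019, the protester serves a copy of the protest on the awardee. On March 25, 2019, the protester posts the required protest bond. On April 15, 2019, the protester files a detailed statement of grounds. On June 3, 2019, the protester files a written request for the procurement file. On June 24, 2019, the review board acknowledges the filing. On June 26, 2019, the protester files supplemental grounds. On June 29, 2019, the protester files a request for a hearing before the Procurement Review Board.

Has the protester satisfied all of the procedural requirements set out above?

No

Step 1: the window is 7–17 days after February 6, 2019 (when the award decision is issued), so February 13, 2019 through February 23, 2019; done February 9, 2019 — 4 days before the window opened.
That is the first point of non-compliance.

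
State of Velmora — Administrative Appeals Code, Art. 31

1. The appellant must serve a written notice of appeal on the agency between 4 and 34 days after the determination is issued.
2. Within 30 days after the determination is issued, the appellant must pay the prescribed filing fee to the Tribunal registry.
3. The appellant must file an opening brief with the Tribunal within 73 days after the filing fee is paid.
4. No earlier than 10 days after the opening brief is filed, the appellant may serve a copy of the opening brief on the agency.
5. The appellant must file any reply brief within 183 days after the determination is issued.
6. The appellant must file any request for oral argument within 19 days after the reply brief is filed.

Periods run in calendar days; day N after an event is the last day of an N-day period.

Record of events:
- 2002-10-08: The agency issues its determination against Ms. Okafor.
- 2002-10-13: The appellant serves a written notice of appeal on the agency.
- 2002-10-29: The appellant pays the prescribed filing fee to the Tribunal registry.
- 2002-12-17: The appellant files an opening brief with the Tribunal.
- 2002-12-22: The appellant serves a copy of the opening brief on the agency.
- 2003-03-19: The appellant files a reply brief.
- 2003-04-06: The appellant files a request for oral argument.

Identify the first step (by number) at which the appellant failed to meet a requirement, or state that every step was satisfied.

Step 4

Step 1: the window is 4–34 days after 2002-10-08 (when the determination is issued), so 2002-10-12 through 2002-11-11; done 2002-10-13, which is between those dates.
Step 2: 30 days after 2002-10-08 (when the determination is issued) is 2002-11-07; done 2002-10-29 — timely.
Step 3: 73 days after 2002-10-29 (when the filing fee is paid) is 2003-01-10; completed 2002-12-17, before the deadline.
Step 4: the earliest permitted date is 10 days after 2002-12-17 (when the opening brief is filed), i.e. 2002-12-27; acted on 2002-12-22, 5 days prematurely.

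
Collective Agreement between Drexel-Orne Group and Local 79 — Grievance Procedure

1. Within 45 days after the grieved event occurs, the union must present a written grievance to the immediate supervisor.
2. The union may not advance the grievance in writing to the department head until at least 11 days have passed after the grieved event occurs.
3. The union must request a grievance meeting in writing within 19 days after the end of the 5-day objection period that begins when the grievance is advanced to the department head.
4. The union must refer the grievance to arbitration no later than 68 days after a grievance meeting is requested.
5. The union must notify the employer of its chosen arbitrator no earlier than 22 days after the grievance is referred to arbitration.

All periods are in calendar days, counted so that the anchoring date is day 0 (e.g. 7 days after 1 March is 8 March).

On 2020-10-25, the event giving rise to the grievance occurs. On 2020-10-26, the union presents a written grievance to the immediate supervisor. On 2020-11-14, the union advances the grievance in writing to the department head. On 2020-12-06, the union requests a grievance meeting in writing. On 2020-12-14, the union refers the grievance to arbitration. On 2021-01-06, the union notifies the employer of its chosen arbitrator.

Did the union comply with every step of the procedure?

Yes

Step 1 — counting 45 days from 2020-10-25 (when the grieved event occurs) gives a deadline of 2020-12-09; completed 2020-10-26, before the deadline.
Step 2 — must wait 11 days from 2020-10-25 (when the grieved event occurs), so not before 2020-11-05; done 2020-11-14, after the minimum wait.
Step 3 — counting 19 days from 2020-11-19 (end of the 5-day objection period, which began when the grievance is advanced to the department head on 2020-11-14) gives a deadline of 2020-12-08; 2020-12-06 is within that limit.
Step 4 — counting 68 days from 2020-12-06 (when a grievance meeting is requested) gives a deadline of 2021-02-12; 2020-12-14 is within that limit.
Step 5 — must wait 22 days from 2020-12-14 (when the grievance is referred to arbitration), so not before 2021-01-05; done 2021-01-06, after the minimum wait.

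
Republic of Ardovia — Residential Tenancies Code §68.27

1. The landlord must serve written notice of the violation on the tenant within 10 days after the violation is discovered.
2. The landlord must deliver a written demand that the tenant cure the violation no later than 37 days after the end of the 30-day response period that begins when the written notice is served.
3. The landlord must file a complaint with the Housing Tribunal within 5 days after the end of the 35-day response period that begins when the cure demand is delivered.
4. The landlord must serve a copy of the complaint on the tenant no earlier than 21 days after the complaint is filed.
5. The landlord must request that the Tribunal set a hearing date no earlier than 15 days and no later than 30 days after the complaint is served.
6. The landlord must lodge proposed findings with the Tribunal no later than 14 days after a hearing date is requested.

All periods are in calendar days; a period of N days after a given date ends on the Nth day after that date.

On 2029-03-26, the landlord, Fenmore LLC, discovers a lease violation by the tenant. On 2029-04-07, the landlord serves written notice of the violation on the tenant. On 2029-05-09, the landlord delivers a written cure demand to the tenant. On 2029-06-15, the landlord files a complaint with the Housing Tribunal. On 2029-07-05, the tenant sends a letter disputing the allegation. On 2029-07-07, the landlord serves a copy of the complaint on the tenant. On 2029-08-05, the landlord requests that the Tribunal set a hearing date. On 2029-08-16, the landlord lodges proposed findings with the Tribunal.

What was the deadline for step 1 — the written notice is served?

Step 1 runs from 2029-03-26, when the violation is discovered. 10 days after 2029-03-26 is 2029-04-05.

2029-04-05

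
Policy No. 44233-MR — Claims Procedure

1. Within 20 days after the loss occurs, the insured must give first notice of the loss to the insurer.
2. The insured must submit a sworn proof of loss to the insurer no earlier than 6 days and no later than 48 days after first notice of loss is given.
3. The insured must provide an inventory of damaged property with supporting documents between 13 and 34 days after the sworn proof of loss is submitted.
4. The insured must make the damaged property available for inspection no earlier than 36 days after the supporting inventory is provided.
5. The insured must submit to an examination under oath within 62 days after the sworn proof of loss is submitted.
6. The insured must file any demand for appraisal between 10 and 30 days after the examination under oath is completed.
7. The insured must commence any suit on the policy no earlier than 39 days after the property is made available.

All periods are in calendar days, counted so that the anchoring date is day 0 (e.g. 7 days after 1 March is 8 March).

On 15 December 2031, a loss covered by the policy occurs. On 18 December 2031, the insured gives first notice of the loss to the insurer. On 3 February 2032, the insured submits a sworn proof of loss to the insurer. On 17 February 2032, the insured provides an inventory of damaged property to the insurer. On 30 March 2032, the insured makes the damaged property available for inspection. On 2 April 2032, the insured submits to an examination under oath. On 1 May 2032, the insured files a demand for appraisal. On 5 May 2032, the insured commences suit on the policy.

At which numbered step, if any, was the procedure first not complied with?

(1) due by 15 December 2031 + 20 days = 4 January 2032; 18 December 2031 is within that limit.
(2) the permitted window runs from 18 December 2031 + 6 = 24 December 2031 to 18 December 2031 + 48 = 4 February 2032; done 3 February 2032 — within the window.
(3) the permitted window runs from 3 February 2032 + 13 = 16 February 2032 to 3 February 2032 + 34 = 8 March 2032; done 17 February 2032, which is between those dates.
(4) permitted from 17 February 2032 + 36 days = 24 March 2032 onward; 30 March 2032 is on or after that date.
(5) due by 3 February 2032 + 62 days = 5 April 2032; done 2 April 2032 — timely.
(6) the permitted window runs from 2 April 2032 + 10 = 12 April 2032 to 2 April 2032 + 30 = 2 May 2032; done 1 May 2032, which is between those dates.
(7) permitted from 30 March 2032 + 39 days = 8 May 2032 onward; 5 May 2032 is 3 days before the earliest permitted date.
That is the first point of non-compliance.

Step 7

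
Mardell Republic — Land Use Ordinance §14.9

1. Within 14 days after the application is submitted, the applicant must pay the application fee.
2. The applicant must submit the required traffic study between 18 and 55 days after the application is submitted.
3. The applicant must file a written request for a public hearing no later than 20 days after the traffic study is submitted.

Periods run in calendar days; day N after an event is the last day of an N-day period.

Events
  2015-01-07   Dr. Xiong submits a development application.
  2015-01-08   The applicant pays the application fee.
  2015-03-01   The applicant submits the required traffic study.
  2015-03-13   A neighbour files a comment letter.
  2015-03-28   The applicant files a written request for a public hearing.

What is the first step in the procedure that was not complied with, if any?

Step 1: 14 days after 2015-01-07 (when the application is submitted) is 2015-01-21; 2015-01-08 is within that limit.
Step 2: the window is 18–55 days after 2015-01-07 (when the application is submitted), so 2015-01-25 through 2015-03-03; done 2015-03-01 — within the window.
Step 3: 20 days after 2015-03-01 (when the traffic study is submitted) is 2015-03-21; not done until 2015-03-28, 7 days after the deadline.
That is the first point of non-compliance.

Step 3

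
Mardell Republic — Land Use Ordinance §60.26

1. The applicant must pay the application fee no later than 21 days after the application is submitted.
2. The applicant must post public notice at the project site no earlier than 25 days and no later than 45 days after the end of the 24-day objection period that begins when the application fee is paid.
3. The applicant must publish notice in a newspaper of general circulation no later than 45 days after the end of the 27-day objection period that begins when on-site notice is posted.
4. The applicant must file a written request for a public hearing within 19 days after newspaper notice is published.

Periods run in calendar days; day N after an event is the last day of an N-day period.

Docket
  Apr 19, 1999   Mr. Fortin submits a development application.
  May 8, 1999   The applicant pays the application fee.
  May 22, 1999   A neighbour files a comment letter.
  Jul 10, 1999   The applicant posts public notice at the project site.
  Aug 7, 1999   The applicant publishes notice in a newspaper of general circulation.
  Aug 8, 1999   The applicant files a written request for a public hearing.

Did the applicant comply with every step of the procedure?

(1) due by Apr 19, 1999 + 21 days = May 10, 1999; May 8, 1999 is within that limit.
(2) the permitted window runs from Jun 1, 1999 + 25 = Jun 26, 1999 to Jun 1, 1999 + 45 = Jul 16, 1999; Jul 10, 1999 falls inside that range.
(3) due by Aug 6, 1999 + 45 days = Sep 20, 1999; completed Aug 7, 1999, before the deadline.
(4) due by Aug 7, 1999 + 19 days = Aug 26, 1999; completed Aug 8, 1999, before the deadline.

Yes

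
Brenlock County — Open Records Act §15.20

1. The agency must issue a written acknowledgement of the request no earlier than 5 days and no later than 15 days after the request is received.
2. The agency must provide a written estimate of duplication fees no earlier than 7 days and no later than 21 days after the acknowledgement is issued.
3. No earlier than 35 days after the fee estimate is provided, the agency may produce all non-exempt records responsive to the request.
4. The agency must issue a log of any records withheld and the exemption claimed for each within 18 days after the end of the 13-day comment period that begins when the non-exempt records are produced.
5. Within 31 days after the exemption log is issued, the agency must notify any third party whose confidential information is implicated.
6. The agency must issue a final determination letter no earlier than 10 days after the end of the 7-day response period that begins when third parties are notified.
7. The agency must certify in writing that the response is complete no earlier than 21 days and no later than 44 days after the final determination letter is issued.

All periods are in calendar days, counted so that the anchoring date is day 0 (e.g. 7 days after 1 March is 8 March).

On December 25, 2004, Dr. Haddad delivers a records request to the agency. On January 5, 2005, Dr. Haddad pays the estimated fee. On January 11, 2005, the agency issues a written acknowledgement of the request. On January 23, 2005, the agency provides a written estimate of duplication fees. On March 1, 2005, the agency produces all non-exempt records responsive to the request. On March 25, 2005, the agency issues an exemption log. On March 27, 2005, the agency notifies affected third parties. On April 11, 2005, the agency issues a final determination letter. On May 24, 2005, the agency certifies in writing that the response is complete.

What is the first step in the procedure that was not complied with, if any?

Step 1

(1) the permitted window runs from December 25, 2004 + 5 = December 30, 2004 to December 25, 2004 + 15 = January 9, 2005; done January 11, 2005 — 2 days after the window closed.
Later steps need not be reached.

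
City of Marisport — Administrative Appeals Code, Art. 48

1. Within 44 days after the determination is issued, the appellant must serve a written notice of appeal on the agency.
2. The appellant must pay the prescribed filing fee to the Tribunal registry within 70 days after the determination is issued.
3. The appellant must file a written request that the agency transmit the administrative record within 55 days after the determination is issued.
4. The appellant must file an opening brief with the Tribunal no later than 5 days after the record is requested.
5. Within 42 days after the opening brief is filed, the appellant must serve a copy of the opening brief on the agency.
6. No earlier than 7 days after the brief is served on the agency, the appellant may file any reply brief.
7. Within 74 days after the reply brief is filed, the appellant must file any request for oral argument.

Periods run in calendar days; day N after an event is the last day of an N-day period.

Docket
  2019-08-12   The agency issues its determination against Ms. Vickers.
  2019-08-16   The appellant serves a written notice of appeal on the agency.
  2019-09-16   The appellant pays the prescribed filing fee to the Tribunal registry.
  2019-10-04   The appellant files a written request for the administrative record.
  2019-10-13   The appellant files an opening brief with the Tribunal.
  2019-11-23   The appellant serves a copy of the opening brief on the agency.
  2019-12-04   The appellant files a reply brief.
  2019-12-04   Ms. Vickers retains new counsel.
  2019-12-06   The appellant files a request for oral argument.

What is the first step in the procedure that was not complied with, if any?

Step 4

Step 1 — counting 44 days from 2019-08-12 (when the determination is issued) gives a deadline of 2019-09-25; completed 2019-08-16, before the deadline.
Step 2 — counting 70 days from 2019-08-12 (when the determination is issued) gives a deadline of 2019-10-21; done 2019-09-16 — timely.
Step 3 — counting 55 days from 2019-08-12 (when the determination is issued) gives a deadline of 2019-10-06; done 2019-10-04 — timely.
Step 4 — counting 5 days from 2019-10-04 (when the record is requested) gives a deadline of 2019-10-09; 2019-10-13 misses that deadline by 4 days.
That is the first point of non-compliance.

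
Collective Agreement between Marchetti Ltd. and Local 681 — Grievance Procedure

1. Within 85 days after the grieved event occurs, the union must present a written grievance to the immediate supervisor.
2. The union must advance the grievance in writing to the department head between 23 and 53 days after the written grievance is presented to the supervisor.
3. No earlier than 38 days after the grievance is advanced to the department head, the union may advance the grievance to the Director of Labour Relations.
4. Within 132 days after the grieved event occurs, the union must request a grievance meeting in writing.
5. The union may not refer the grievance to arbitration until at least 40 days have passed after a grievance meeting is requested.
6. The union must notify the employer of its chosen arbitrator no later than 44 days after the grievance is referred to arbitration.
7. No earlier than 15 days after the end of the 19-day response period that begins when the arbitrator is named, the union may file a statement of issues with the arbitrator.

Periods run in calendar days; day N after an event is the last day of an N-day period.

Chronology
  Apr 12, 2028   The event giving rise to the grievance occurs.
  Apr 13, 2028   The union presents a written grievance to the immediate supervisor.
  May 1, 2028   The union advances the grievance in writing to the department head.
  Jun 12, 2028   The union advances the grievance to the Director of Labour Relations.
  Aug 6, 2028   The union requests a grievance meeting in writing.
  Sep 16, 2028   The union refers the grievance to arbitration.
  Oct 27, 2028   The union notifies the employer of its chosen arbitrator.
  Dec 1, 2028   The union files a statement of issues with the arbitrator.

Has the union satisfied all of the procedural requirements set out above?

Step 1: 85 days after Apr 12, 2028 (when the grieved event occurs) is Jul 6, 2028; done Apr 13, 2028 — timely.
Step 2: the window is 23–53 days after Apr 13, 2028 (when the written grievance is presented to the supervisor), so May 6, 2028 through Jun 5, 2028; done May 1, 2028 — 5 days before the window opened.
That is the first point of non-compliance.

No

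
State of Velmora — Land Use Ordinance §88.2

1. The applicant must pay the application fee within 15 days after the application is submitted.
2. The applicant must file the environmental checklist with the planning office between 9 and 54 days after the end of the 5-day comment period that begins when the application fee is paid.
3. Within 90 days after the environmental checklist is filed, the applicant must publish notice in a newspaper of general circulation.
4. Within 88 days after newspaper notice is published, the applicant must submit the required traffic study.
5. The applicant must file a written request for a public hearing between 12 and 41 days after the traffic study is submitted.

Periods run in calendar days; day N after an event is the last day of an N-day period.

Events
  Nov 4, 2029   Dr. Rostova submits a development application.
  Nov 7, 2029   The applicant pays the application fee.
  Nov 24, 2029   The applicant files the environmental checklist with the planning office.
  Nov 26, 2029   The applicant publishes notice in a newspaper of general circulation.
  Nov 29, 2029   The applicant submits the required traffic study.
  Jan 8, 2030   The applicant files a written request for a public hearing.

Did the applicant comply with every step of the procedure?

(1) due by Nov 4, 2029 + 15 days = Nov 19, 2029; Nov 7, 2029 is within that limit.
(2) the permitted window runs from Nov 12, 2029 + 9 = Nov 21, 2029 to Nov 12, 2029 + 54 = Jan 5, 2030; done Nov 24, 2029, which is between those dates.
(3) due by Nov 24, 2029 + 90 days = Feb 22, 2030; done Nov 26, 2029 — timely.
(4) due by Nov 26, 2029 + 88 days = Feb 22, 2030; completed Nov 29, 2029, before the deadline.
(5) the permitted window runs from Nov 29, 2029 + 12 = Dec 11, 2029 to Nov 29, 2029 + 41 = Jan 9, 2030; done Jan 8, 2030, which is between those dates.

Yes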